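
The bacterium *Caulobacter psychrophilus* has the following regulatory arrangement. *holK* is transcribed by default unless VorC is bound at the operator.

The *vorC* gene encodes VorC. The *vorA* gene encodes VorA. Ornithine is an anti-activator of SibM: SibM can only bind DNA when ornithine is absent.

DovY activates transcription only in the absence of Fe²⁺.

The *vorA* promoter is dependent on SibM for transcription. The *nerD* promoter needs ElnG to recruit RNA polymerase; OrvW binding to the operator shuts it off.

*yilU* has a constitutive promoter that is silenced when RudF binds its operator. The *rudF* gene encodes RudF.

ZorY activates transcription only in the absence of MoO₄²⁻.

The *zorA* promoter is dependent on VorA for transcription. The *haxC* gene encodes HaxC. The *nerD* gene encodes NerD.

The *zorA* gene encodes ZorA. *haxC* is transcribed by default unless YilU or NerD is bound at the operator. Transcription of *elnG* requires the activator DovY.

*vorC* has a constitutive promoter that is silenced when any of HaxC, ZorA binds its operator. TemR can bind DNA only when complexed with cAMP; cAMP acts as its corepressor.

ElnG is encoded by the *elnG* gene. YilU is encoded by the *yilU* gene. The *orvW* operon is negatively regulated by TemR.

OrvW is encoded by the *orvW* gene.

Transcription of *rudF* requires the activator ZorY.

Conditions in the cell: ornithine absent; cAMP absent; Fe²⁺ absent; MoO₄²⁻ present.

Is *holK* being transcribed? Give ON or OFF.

MoO₄²⁻ is present, so ZorY is inactive.
Required activator ZorY is absent, so *rudF* is not transcribed.
So RudF is not produced.
With no repressor bound, *yilU* is transcribed.
So YilU is produced and active.
cAMP is absent, so TemR is inactive.
With no repressor bound, *orvW* is transcribed.
So OrvW is produced and active.
Fe²⁺ is absent, so DovY is active.
No repressor is bound and DovY is active, so *elnG* is transcribed.
So ElnG is produced and active.
With repressor OrvW bound, *nerD* is not transcribed.
So NerD is not produced.
With repressor YilU bound, *haxC* is not transcribed.
So HaxC is not produced.
Ornithine is absent, so SibM is active.
No repressor is bound and SibM is active, so *vorA* is transcribed.
So VorA is produced and active.
No repressor is bound and VorA is active, so *zorA* is transcribed.
So ZorA is produced and active.
With repressor ZorA bound, *vorC* is not transcribed.
So VorC is not produced.
With no repressor bound, *holK* is transcribed.

ON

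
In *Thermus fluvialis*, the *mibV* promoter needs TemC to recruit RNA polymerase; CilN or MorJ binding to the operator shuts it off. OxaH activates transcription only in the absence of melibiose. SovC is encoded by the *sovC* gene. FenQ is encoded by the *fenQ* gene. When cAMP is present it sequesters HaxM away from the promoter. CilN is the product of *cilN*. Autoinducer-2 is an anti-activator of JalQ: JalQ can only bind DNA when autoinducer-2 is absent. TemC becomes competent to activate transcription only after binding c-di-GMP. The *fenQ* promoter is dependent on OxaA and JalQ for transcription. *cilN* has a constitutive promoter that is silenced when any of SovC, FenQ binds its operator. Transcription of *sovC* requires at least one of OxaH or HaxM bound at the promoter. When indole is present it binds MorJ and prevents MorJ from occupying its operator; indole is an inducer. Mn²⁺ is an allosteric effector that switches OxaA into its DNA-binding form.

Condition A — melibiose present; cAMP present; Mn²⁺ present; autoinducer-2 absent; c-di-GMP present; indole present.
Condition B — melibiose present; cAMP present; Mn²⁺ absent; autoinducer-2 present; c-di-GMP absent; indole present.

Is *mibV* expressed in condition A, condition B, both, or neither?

Condition A:
Melibiose is present, so OxaH is inactive.
cAMP is present, so HaxM is inactive.
No activator is available at the *sovC* promoter, so *sovC* is not transcribed.
So SovC is not produced.
Mn²⁺ is present, so OxaA is active.
Autoinducer-2 is absent, so JalQ is active.
No repressor is bound and OxaA and JalQ are active, so *fenQ* is transcribed.
So FenQ is produced and active.
With repressor FenQ bound, *cilN* is not transcribed.
So CilN is not produced.
c-di-GMP is present, so TemC is active.
Indole is present, so MorJ is inactive.
No repressor is bound and TemC is active, so *mibV* is transcribed.
→ *mibV* is ON in A.
Condition B:
Melibiose is present, so OxaH is inactive.
cAMP is present, so HaxM is inactive.
No activator is available at the *sovC* promoter, so *sovC* is not transcribed.
So SovC is not produced.
Mn²⁺ is absent, so OxaA is inactive.
Autoinducer-2 is present, so JalQ is inactive.
Required activator OxaA is absent, so *fenQ* is not transcribed.
So FenQ is not produced.
With no repressor bound, *cilN* is transcribed.
So CilN is produced and active.
c-di-GMP is absent, so TemC is inactive.
Indole is present, so MorJ is inactive.
With repressor CilN bound, *mibV* is not transcribed.
→ *mibV* is OFF in B.

A only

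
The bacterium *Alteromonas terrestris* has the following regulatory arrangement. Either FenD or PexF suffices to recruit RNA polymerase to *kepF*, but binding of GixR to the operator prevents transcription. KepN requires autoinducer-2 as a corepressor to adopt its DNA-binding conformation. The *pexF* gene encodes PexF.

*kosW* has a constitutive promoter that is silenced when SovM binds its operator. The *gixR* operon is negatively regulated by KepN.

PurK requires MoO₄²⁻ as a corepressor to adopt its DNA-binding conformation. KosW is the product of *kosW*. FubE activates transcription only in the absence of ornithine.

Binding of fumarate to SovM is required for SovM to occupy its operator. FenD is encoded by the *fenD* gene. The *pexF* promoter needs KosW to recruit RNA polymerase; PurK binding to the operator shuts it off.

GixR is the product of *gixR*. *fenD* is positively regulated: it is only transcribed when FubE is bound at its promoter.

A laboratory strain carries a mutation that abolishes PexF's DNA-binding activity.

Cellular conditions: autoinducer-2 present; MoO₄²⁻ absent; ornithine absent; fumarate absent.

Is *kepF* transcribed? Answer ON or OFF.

ON

Ornithine is absent, so FubE is active.
No repressor is bound and FubE is active, so *fenD* is transcribed.
So FenD is produced and active.
Autoinducer-2 is present, so KepN is active.
With repressor KepN bound, *gixR* is not transcribed.
So GixR is not produced.
PexF is non-functional in this strain, so it has no effect.
Activator FenD is present, so *kepF* is transcribed.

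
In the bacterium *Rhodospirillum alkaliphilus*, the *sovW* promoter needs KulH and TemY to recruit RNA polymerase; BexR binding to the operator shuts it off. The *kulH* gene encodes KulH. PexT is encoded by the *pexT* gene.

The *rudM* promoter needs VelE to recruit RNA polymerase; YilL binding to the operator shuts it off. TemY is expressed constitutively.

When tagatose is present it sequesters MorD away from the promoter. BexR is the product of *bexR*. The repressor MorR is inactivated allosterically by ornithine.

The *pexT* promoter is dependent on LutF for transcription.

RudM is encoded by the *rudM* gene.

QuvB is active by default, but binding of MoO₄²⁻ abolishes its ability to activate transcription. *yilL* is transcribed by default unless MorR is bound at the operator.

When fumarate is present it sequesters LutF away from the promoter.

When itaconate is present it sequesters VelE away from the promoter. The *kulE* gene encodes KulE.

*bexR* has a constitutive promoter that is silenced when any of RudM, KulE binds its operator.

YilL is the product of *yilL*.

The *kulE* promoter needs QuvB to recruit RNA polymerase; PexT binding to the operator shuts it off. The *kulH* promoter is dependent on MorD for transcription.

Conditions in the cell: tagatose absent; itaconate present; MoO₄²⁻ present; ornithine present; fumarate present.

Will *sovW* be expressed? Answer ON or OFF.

Tagatose is absent, so MorD is active.
No repressor is bound and MorD is active, so *kulH* is transcribed.
So KulH is produced and active.
TemY is produced constitutively and is active.
Ornithine is present, so MorR is inactive.
With no repressor bound, *yilL* is transcribed.
So YilL is produced and active.
Itaconate is present, so VelE is inactive.
With repressor YilL bound, *rudM* is not transcribed.
So RudM is not produced.
Fumarate is present, so LutF is inactive.
Required activator LutF is absent, so *pexT* is not transcribed.
So PexT is not produced.
MoO₄²⁻ is present, so QuvB is inactive.
Required activator QuvB is absent, so *kulE* is not transcribed.
So KulE is not produced.
With no repressor bound, *bexR* is transcribed.
So BexR is produced and active.
With repressor BexR bound, *sovW* is not transcribed.

OFF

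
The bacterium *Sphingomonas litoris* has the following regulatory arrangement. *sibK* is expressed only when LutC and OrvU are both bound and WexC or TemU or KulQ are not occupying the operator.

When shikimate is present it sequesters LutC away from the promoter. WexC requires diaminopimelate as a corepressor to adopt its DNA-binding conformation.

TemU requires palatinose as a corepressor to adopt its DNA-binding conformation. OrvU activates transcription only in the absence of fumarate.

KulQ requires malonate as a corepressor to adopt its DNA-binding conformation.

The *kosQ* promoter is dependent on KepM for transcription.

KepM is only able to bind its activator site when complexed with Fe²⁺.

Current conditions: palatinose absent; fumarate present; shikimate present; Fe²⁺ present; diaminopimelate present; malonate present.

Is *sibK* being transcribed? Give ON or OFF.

OFF

Shikimate is present, so LutC is inactive.
Diaminopimelate is present, so WexC is active.
Palatinose is absent, so TemU is inactive.
Fumarate is present, so OrvU is inactive.
Malonate is present, so KulQ is active.
With repressor WexC bound, *sibK* is not transcribed.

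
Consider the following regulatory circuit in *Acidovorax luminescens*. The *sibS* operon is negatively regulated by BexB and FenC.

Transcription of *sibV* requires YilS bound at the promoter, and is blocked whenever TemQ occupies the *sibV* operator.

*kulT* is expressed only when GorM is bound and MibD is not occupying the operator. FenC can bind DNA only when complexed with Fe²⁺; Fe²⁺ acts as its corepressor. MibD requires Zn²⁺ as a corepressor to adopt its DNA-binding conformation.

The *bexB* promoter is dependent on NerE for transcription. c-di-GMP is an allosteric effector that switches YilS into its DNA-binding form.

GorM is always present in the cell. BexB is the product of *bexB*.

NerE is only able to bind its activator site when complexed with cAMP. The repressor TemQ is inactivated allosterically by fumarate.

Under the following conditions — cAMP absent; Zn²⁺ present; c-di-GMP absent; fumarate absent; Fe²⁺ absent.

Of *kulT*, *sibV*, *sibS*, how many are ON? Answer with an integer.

GorM is produced constitutively and is active.
Zn²⁺ is present, so MibD is active.
With repressor MibD bound, *kulT* is not transcribed.
→ *kulT* is OFF.
c-di-GMP is absent, so YilS is inactive.
Fumarate is absent, so TemQ is active.
With repressor TemQ bound, *sibV* is not transcribed.
→ *sibV* is OFF.
cAMP is absent, so NerE is inactive.
Required activator NerE is absent, so *bexB* is not transcribed.
So BexB is not produced.
Fe²⁺ is absent, so FenC is inactive.
With no repressor bound, *sibS* is transcribed.
→ *sibS* is ON.
1 of the 3 genes is transcribed.

1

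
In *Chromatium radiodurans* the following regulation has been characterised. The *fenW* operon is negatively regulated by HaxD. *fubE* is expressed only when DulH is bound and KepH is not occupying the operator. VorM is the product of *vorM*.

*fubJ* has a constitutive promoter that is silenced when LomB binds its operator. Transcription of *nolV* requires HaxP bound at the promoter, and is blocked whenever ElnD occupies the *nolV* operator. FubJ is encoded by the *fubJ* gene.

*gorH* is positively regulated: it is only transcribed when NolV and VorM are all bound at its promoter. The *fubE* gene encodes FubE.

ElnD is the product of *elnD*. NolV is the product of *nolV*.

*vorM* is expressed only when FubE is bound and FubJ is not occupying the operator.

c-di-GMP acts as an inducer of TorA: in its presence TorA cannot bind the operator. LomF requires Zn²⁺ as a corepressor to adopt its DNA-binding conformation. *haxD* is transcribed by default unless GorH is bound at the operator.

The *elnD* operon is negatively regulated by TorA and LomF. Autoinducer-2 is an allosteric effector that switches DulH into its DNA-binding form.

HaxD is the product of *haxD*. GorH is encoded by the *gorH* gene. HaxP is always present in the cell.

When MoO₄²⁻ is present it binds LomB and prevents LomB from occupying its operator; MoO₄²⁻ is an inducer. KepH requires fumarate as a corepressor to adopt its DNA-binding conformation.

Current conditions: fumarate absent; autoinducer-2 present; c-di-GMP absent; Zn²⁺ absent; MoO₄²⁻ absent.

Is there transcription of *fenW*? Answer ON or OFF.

c-di-GMP is absent, so TorA is active.
Zn²⁺ is absent, so LomF is inactive.
With repressor TorA bound, *elnD* is not transcribed.
So ElnD is not produced.
HaxP is produced constitutively and is active.
No repressor is bound and HaxP is active, so *nolV* is transcribed.
So NolV is produced and active.
MoO₄²⁻ is absent, so LomB is active.
With repressor LomB bound, *fubJ* is not transcribed.
So FubJ is not produced.
Fumarate is absent, so KepH is inactive.
Autoinducer-2 is present, so DulH is active.
No repressor is bound and DulH is active, so *fubE* is transcribed.
So FubE is produced and active.
No repressor is bound and FubE is active, so *vorM* is transcribed.
So VorM is produced and active.
No repressor is bound and NolV and VorM are active, so *gorH* is transcribed.
So GorH is produced and active.
With repressor GorH bound, *haxD* is not transcribed.
So HaxD is not produced.
With no repressor bound, *fenW* is transcribed.

ON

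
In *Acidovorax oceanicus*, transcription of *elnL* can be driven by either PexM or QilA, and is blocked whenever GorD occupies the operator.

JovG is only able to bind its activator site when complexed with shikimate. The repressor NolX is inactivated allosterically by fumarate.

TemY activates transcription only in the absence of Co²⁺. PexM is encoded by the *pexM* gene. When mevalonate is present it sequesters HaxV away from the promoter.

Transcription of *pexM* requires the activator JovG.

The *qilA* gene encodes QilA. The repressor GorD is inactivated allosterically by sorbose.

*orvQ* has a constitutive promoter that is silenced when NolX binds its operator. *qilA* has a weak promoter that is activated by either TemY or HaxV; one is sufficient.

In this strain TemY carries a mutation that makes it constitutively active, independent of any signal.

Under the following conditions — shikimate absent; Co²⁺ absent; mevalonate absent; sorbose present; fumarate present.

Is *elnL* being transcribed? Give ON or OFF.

Shikimate is absent, so JovG is inactive.
Required activator JovG is absent, so *pexM* is not transcribed.
So PexM is not produced.
TemY is constitutively active in this strain.
Mevalonate is absent, so HaxV is active.
Activator TemY is present, so *qilA* is transcribed.
So QilA is produced and active.
Sorbose is present, so GorD is inactive.
Activator QilA is present, so *elnL* is transcribed.

ON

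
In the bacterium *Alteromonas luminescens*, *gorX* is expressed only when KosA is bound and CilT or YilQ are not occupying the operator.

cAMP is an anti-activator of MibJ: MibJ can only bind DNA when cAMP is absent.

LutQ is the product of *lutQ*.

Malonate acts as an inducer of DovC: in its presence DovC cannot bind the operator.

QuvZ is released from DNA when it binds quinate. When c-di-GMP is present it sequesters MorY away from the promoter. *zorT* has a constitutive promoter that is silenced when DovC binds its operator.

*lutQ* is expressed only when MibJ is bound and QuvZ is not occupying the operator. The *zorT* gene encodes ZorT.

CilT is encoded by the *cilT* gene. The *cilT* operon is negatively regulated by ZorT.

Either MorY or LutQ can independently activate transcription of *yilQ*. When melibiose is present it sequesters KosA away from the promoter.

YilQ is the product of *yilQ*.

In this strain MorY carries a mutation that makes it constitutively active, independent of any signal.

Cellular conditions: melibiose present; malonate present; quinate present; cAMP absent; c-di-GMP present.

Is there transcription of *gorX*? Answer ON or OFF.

Melibiose is present, so KosA is inactive.
Malonate is present, so DovC is inactive.
With no repressor bound, *zorT* is transcribed.
So ZorT is produced and active.
With repressor ZorT bound, *cilT* is not transcribed.
So CilT is not produced.
MorY is constitutively active in this strain.
cAMP is absent, so MibJ is active.
Quinate is present, so QuvZ is inactive.
No repressor is bound and MibJ is active, so *lutQ* is transcribed.
So LutQ is produced and active.
Activator MorY is present, so *yilQ* is transcribed.
So YilQ is produced and active.
With repressor YilQ bound, *gorX* is not transcribed.

OFF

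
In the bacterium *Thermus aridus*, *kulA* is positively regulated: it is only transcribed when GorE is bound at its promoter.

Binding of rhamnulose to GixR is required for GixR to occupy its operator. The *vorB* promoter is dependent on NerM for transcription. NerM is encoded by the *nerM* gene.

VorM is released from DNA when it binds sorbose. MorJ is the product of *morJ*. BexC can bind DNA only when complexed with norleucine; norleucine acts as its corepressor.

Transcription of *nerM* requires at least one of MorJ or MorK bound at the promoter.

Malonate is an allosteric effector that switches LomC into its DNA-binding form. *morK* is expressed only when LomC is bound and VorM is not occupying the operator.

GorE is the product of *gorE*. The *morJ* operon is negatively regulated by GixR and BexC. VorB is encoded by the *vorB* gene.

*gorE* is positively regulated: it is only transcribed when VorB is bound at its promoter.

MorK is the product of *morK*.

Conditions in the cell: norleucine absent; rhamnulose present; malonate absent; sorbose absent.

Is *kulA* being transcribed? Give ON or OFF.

OFF

Rhamnulose is present, so GixR is active.
Norleucine is absent, so BexC is inactive.
With repressor GixR bound, *morJ* is not transcribed.
So MorJ is not produced.
Sorbose is absent, so VorM is active.
Malonate is absent, so LomC is inactive.
With repressor VorM bound, *morK* is not transcribed.
So MorK is not produced.
No activator is available at the *nerM* promoter, so *nerM* is not transcribed.
So NerM is not produced.
Required activator NerM is absent, so *vorB* is not transcribed.
So VorB is not produced.
Required activator VorB is absent, so *gorE* is not transcribed.
So GorE is not produced.
Required activator GorE is absent, so *kulA* is not transcribed.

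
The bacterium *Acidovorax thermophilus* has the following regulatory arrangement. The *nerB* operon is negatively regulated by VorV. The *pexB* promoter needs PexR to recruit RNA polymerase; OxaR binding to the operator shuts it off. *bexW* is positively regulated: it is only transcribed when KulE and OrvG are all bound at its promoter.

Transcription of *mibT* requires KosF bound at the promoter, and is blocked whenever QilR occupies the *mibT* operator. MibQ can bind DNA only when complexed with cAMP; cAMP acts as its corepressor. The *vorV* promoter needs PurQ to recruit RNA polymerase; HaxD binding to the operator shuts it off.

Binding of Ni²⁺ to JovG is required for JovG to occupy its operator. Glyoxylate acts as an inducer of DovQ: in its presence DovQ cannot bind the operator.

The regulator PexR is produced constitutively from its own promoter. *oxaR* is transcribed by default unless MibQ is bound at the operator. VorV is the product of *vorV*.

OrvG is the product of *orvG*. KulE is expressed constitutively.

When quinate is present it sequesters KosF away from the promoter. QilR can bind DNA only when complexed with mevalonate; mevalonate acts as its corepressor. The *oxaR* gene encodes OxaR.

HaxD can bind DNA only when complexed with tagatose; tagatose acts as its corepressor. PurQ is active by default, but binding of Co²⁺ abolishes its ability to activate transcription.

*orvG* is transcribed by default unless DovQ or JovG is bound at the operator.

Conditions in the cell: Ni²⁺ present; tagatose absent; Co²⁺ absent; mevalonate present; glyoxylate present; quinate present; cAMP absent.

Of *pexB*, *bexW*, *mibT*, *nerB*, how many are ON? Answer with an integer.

0

PexR is produced constitutively and is active.
cAMP is absent, so MibQ is inactive.
With no repressor bound, *oxaR* is transcribed.
So OxaR is produced and active.
With repressor OxaR bound, *pexB* is not transcribed.
→ *pexB* is OFF.
KulE is produced constitutively and is active.
Glyoxylate is present, so DovQ is inactive.
Ni²⁺ is present, so JovG is active.
With repressor JovG bound, *orvG* is not transcribed.
So OrvG is not produced.
Required activator OrvG is absent, so *bexW* is not transcribed.
→ *bexW* is OFF.
Mevalonate is present, so QilR is active.
Quinate is present, so KosF is inactive.
With repressor QilR bound, *mibT* is not transcribed.
→ *mibT* is OFF.
Co²⁺ is absent, so PurQ is active.
Tagatose is absent, so HaxD is inactive.
No repressor is bound and PurQ is active, so *vorV* is transcribed.
So VorV is produced and active.
With repressor VorV bound, *nerB* is not transcribed.
→ *nerB* is OFF.
0 of the 4 genes are transcribed.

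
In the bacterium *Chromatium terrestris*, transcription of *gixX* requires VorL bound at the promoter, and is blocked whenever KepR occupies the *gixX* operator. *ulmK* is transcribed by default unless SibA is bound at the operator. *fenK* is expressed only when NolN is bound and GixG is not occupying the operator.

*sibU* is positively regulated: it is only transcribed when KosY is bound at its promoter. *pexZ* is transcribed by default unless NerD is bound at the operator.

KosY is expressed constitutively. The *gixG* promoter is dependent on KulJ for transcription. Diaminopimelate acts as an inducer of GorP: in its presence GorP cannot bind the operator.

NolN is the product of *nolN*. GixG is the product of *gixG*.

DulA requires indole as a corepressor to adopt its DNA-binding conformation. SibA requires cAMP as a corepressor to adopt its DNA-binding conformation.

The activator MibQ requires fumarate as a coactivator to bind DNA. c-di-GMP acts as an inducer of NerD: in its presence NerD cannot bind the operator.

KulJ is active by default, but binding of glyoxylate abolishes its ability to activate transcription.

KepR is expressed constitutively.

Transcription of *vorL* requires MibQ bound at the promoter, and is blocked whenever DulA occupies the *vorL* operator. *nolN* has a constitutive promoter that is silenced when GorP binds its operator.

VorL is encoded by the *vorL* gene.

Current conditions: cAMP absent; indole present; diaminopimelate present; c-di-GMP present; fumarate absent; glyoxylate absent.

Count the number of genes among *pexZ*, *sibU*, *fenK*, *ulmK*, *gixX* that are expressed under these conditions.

3

c-di-GMP is present, so NerD is inactive.
With no repressor bound, *pexZ* is transcribed.
→ *pexZ* is ON.
KosY is produced constitutively and is active.
No repressor is bound and KosY is active, so *sibU* is transcribed.
→ *sibU* is ON.
Diaminopimelate is present, so GorP is inactive.
With no repressor bound, *nolN* is transcribed.
So NolN is produced and active.
Glyoxylate is absent, so KulJ is active.
No repressor is bound and KulJ is active, so *gixG* is transcribed.
So GixG is produced and active.
With repressor GixG bound, *fenK* is not transcribed.
→ *fenK* is OFF.
cAMP is absent, so SibA is inactive.
With no repressor bound, *ulmK* is transcribed.
→ *ulmK* is ON.
KepR is produced constitutively and is active.
Indole is present, so DulA is active.
Fumarate is absent, so MibQ is inactive.
With repressor DulA bound, *vorL* is not transcribed.
So VorL is not produced.
With repressor KepR bound, *gixX* is not transcribed.
→ *gixX* is OFF.
3 of the 5 genes are transcribed.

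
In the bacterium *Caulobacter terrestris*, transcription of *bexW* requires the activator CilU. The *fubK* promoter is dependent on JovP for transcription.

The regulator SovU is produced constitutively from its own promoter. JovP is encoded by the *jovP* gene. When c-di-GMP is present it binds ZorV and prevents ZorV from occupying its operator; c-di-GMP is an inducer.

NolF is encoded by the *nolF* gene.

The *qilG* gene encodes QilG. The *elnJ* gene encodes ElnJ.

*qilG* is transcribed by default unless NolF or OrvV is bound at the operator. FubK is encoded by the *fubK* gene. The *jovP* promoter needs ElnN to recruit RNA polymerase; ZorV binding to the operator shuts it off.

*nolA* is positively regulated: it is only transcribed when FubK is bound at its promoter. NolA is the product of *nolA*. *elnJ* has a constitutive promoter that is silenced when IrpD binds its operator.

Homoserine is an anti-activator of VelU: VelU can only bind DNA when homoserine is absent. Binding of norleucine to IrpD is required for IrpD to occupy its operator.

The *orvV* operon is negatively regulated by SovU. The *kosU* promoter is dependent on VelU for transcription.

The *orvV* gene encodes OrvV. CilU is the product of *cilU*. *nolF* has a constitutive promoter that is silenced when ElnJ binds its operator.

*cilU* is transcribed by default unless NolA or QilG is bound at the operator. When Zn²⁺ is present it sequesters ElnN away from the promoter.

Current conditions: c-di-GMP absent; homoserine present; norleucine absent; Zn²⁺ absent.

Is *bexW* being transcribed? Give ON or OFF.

OFF

Zn²⁺ is absent, so ElnN is active.
c-di-GMP is absent, so ZorV is active.
With repressor ZorV bound, *jovP* is not transcribed.
So JovP is not produced.
Required activator JovP is absent, so *fubK* is not transcribed.
So FubK is not produced.
Required activator FubK is absent, so *nolA* is not transcribed.
So NolA is not produced.
Norleucine is absent, so IrpD is inactive.
With no repressor bound, *elnJ* is transcribed.
So ElnJ is produced and active.
With repressor ElnJ bound, *nolF* is not transcribed.
So NolF is not produced.
SovU is produced constitutively and is active.
With repressor SovU bound, *orvV* is not transcribed.
So OrvV is not produced.
With no repressor bound, *qilG* is transcribed.
So QilG is produced and active.
With repressor QilG bound, *cilU* is not transcribed.
So CilU is not produced.
Required activator CilU is absent, so *bexW* is not transcribed.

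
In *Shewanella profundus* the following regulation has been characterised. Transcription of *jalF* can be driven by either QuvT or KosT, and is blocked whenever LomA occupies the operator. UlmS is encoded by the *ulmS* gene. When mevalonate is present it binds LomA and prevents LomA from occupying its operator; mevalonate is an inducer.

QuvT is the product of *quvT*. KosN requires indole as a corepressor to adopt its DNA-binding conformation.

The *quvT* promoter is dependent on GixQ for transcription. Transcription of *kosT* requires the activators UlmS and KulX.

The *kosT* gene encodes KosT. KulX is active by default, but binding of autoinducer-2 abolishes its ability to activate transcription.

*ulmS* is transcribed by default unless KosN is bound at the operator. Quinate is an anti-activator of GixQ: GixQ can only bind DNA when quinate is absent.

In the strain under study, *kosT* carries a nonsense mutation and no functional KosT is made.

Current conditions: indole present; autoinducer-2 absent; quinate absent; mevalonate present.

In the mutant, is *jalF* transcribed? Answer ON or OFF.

ON

Quinate is absent, so GixQ is active.
No repressor is bound and GixQ is active, so *quvT* is transcribed.
So QuvT is produced and active.
KosT is non-functional in this strain, so it has no effect.
Mevalonate is present, so LomA is inactive.
Activator QuvT is present, so *jalF* is transcribed.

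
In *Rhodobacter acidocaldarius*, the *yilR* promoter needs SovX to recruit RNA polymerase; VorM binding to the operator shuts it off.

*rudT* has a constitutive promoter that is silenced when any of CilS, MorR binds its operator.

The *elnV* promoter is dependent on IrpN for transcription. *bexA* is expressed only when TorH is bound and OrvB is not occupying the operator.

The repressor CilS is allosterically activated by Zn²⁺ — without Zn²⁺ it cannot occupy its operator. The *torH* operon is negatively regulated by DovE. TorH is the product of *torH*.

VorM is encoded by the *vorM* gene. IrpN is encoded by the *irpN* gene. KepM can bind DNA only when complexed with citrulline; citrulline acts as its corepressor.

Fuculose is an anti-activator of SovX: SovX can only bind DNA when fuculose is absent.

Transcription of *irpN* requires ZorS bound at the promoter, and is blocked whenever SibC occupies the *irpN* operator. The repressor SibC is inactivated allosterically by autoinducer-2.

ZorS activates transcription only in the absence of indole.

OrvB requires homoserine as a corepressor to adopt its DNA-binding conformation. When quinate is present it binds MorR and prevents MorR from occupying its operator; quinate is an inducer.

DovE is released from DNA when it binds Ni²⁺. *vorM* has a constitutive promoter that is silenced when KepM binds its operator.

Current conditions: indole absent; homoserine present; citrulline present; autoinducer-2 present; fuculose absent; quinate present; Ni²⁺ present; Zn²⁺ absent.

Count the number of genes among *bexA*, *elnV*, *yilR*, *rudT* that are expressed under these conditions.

Homoserine is present, so OrvB is active.
Ni²⁺ is present, so DovE is inactive.
With no repressor bound, *torH* is transcribed.
So TorH is produced and active.
With repressor OrvB bound, *bexA* is not transcribed.
→ *bexA* is OFF.
Indole is absent, so ZorS is active.
Autoinducer-2 is present, so SibC is inactive.
No repressor is bound and ZorS is active, so *irpN* is transcribed.
So IrpN is produced and active.
No repressor is bound and IrpN is active, so *elnV* is transcribed.
→ *elnV* is ON.
Fuculose is absent, so SovX is active.
Citrulline is present, so KepM is active.
With repressor KepM bound, *vorM* is not transcribed.
So VorM is not produced.
No repressor is bound and SovX is active, so *yilR* is transcribed.
→ *yilR* is ON.
Zn²⁺ is absent, so CilS is inactive.
Quinate is present, so MorR is inactive.
With no repressor bound, *rudT* is transcribed.
→ *rudT* is ON.
3 of the 4 genes are transcribed.

3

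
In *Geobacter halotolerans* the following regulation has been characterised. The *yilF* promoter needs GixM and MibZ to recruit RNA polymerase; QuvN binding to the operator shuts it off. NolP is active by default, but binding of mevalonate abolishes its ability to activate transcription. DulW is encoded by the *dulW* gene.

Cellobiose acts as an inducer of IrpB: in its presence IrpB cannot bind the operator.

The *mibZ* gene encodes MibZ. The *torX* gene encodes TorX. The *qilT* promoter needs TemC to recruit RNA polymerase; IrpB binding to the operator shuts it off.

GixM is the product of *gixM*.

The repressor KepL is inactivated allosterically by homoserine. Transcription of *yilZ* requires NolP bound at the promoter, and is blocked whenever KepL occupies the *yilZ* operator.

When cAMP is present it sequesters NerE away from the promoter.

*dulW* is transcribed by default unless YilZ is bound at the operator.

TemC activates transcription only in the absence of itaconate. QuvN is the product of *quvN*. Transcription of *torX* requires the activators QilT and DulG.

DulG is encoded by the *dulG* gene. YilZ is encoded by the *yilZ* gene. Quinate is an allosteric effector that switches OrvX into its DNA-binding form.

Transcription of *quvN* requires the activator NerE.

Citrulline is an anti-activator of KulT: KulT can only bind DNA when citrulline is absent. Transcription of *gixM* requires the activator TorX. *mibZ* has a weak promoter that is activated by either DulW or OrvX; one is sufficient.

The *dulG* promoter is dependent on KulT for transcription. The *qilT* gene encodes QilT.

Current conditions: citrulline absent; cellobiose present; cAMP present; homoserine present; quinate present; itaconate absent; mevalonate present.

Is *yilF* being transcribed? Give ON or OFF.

ON

cAMP is present, so NerE is inactive.
Required activator NerE is absent, so *quvN* is not transcribed.
So QuvN is not produced.
Cellobiose is present, so IrpB is inactive.
Itaconate is absent, so TemC is active.
No repressor is bound and TemC is active, so *qilT* is transcribed.
So QilT is produced and active.
Citrulline is absent, so KulT is active.
No repressor is bound and KulT is active, so *dulG* is transcribed.
So DulG is produced and active.
No repressor is bound and QilT and DulG are active, so *torX* is transcribed.
So TorX is produced and active.
No repressor is bound and TorX is active, so *gixM* is transcribed.
So GixM is produced and active.
Homoserine is present, so KepL is inactive.
Mevalonate is present, so NolP is inactive.
Required activator NolP is absent, so *yilZ* is not transcribed.
So YilZ is not produced.
With no repressor bound, *dulW* is transcribed.
So DulW is produced and active.
Quinate is present, so OrvX is active.
Activator DulW is present, so *mibZ* is transcribed.
So MibZ is produced and active.
No repressor is bound and GixM and MibZ are active, so *yilF* is transcribed.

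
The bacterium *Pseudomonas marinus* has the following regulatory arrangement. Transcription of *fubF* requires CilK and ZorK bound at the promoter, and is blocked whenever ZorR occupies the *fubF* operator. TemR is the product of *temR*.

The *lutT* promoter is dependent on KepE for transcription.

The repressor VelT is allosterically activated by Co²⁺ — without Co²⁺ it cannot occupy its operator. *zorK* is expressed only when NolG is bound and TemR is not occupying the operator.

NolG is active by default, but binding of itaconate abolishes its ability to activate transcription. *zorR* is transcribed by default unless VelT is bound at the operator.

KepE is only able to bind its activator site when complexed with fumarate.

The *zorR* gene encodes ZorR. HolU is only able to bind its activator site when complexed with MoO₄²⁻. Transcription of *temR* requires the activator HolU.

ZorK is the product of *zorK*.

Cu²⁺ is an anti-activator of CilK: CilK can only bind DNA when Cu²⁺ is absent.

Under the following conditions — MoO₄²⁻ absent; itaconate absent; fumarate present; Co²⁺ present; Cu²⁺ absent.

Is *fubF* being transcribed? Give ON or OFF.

ON

Cu²⁺ is absent, so CilK is active.
Co²⁺ is present, so VelT is active.
With repressor VelT bound, *zorR* is not transcribed.
So ZorR is not produced.
Itaconate is absent, so NolG is active.
MoO₄²⁻ is absent, so HolU is inactive.
Required activator HolU is absent, so *temR* is not transcribed.
So TemR is not produced.
No repressor is bound and NolG is active, so *zorK* is transcribed.
So ZorK is produced and active.
No repressor is bound and CilK and ZorK are active, so *fubF* is transcribed.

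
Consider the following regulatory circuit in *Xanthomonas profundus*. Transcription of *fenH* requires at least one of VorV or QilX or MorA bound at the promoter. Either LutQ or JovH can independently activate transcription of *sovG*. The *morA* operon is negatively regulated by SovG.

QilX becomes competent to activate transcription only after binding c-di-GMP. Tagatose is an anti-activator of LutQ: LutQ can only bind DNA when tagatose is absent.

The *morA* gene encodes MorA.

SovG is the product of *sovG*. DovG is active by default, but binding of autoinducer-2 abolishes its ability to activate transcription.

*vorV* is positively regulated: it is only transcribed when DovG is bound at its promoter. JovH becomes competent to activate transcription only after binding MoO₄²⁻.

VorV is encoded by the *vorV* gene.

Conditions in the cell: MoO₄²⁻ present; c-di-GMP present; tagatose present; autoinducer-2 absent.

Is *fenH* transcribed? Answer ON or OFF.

Autoinducer-2 is absent, so DovG is active.
No repressor is bound and DovG is active, so *vorV* is transcribed.
So VorV is produced and active.
c-di-GMP is present, so QilX is active.
Tagatose is present, so LutQ is inactive.
MoO₄²⁻ is present, so JovH is active.
Activator JovH is present, so *sovG* is transcribed.
So SovG is produced and active.
With repressor SovG bound, *morA* is not transcribed.
So MorA is not produced.
Activator VorV is present, so *fenH* is transcribed.

ON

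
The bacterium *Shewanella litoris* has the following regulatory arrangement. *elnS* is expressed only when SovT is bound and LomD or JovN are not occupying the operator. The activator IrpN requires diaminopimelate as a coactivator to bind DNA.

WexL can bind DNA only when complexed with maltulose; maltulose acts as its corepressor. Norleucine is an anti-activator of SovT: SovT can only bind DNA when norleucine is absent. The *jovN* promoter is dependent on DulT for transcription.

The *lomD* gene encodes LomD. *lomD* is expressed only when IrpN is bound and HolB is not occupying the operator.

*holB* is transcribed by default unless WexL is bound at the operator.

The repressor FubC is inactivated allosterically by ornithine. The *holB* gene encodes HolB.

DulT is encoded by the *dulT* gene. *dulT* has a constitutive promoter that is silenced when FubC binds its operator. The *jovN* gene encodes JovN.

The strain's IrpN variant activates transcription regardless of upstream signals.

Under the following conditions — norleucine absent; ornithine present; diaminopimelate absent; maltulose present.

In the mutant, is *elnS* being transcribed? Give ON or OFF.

OFF

Norleucine is absent, so SovT is active.
Maltulose is present, so WexL is active.
With repressor WexL bound, *holB* is not transcribed.
So HolB is not produced.
IrpN is constitutively active in this strain.
No repressor is bound and IrpN is active, so *lomD* is transcribed.
So LomD is produced and active.
Ornithine is present, so FubC is inactive.
With no repressor bound, *dulT* is transcribed.
So DulT is produced and active.
No repressor is bound and DulT is active, so *jovN* is transcribed.
So JovN is produced and active.
With repressor LomD bound, *elnS* is not transcribed.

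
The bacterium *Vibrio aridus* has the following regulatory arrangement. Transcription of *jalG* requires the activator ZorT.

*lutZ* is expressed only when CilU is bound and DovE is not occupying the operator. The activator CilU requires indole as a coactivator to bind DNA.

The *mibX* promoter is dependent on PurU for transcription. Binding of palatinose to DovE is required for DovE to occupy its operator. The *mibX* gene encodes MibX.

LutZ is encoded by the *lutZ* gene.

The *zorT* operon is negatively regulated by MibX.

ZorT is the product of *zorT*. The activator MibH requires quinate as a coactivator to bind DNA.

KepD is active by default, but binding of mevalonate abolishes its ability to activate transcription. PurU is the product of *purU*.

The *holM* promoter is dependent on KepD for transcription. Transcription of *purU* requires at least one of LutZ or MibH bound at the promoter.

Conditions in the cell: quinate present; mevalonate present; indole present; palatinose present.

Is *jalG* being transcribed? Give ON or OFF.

Indole is present, so CilU is active.
Palatinose is present, so DovE is active.
With repressor DovE bound, *lutZ* is not transcribed.
So LutZ is not produced.
Quinate is present, so MibH is active.
Activator MibH is present, so *purU* is transcribed.
So PurU is produced and active.
No repressor is bound and PurU is active, so *mibX* is transcribed.
So MibX is produced and active.
With repressor MibX bound, *zorT* is not transcribed.
So ZorT is not produced.
Required activator ZorT is absent, so *jalG* is not transcribed.

OFF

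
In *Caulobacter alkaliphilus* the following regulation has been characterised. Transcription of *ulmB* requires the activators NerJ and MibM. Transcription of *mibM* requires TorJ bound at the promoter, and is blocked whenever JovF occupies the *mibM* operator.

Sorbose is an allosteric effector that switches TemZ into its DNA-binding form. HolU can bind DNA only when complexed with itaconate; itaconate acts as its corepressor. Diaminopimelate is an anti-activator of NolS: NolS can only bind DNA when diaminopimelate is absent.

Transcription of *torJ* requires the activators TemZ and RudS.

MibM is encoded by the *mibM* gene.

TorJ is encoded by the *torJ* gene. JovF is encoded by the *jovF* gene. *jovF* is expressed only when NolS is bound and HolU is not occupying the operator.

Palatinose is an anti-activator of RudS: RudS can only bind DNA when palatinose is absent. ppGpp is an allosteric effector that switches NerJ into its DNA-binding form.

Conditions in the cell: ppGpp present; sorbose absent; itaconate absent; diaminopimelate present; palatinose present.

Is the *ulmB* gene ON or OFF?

OFF

ppGpp is present, so NerJ is active.
Itaconate is absent, so HolU is inactive.
Diaminopimelate is present, so NolS is inactive.
Required activator NolS is absent, so *jovF* is not transcribed.
So JovF is not produced.
Sorbose is absent, so TemZ is inactive.
Palatinose is present, so RudS is inactive.
Required activator TemZ is absent, so *torJ* is not transcribed.
So TorJ is not produced.
Required activator TorJ is absent, so *mibM* is not transcribed.
So MibM is not produced.
Required activator MibM is absent, so *ulmB* is not transcribed.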